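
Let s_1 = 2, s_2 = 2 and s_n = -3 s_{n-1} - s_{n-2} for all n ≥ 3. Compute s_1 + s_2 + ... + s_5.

-40

s_3 = -3(2) - 2 = -8
s_4 = -3(-8) - 2 = 22
s_5 = -3(22) - (-8) = -58
Sum = 2 + 2 + (-8) + 22 + (-58) = -40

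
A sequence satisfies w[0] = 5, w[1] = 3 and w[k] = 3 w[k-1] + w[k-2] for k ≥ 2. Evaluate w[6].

w[2] = 3·3 + 5 = 14
w[3] = 3·14 + 3 = 45
w[4] = 3·45 + 14 = 149
w[5] = 3·149 + 45 = 492
w[6] = 3·492 + 149 = 1625

1625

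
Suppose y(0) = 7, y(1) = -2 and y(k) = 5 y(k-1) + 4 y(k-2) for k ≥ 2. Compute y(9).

y(2) = 5(-2) + 4(7) = 18
y(3) = 5(18) + 4(-2) = 82
y(4) = 5(82) + 4(18) = 482
y(5) = 5(482) + 4(82) = 2738
y(6) = 5(2738) + 4(482) = 15618
y(7) = 5(15618) + 4(2738) = 89042
y(8) = 5(89042) + 4(15618) = 507682
y(9) = 5(507682) + 4(89042) = 2894578

2894578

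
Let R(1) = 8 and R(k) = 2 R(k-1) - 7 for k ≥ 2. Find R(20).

524295

The fixed point is -7/(1 - 2) = 7, so R(k) - 7 = 2(R(k-1) - 7).
Hence R(k) = 1·2^{k-1} + 7.
R(20) = 1·2^{19} + 7 = 1·524288 + 7 = 524295.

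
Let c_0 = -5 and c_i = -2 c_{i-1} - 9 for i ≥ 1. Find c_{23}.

The fixed point is -9/(1 + 2) = -3, so c_i + 3 = -2(c_{i-1} + 3).
Hence c_i = -2·(-2)^i - 3.
c_{23} = -2·(-2)^{23} - 3 = -2·-8388608 - 3 = 16777213.

16777213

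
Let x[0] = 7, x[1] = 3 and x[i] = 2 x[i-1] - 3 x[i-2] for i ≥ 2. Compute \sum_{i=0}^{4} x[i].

-77

x[2] = 2·3 - 3·7 = -15
x[3] = 2·(-15) - 3·3 = -39
x[4] = 2·(-39) - 3·(-15) = -33
Sum = 7 + 3 + (-15) + (-39) + (-33) = -77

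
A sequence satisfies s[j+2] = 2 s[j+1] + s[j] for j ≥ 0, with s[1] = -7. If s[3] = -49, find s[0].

-7

Let s[0] = x.
s[2] = -14 + x
s[3] = -35 + 2x
So -35 + 2x = -49, giving x = -7.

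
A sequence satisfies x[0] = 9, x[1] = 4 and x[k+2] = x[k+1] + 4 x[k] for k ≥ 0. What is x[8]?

x[2] = 4 + 4·9 = 40
x[3] = 40 + 4·4 = 56
x[4] = 56 + 4·40 = 216
x[5] = 216 + 4·56 = 440
x[6] = 440 + 4·216 = 1304
x[7] = 1304 + 4·440 = 3064
x[8] = 3064 + 4·1304 = 8280

8280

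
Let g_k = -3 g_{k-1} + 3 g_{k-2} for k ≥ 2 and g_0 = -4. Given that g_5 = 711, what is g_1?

Let g_1 = w.
g_2 = -12 - 3w
g_3 = 36 + 12w
g_4 = -144 - 45w
g_5 = 540 + 171w
So 540 + 171w = 711, giving w = 1.

1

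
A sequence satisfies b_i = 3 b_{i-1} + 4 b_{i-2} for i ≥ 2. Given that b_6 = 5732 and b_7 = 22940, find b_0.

-1

Rearranging, b_{i-2} = (b_i - 3 b_{i-1}) / 4.
b_5 = (22940 - 3·5732) / 4 = 5744/4 = 1436
b_4 = (5732 - 3·1436) / 4 = 1424/4 = 356
b_3 = (1436 - 3·356) / 4 = 368/4 = 92
b_2 = (356 - 3·92) / 4 = 80/4 = 20
b_1 = (92 - 3·20) / 4 = 32/4 = 8
b_0 = (20 - 3·8) / 4 = -4/4 = -1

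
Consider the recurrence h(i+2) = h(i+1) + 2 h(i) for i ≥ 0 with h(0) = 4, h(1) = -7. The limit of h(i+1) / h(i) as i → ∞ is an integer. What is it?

The characteristic equation is r^2 - r - 2 = 0, which factors as (r - 2)(r + 1) = 0.
So the roots are 2 and -1. Since |2| > |-1| and the coefficient of 2^i is non-zero, the ratio tends to 2.

2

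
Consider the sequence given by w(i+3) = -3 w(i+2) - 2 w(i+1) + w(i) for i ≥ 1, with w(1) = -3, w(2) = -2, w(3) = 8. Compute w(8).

w(4) = -3·8 - 2·(-2) + (-3) = -23
w(5) = -3·(-23) - 2·8 + (-2) = 51
w(6) = -3·51 - 2·(-23) + 8 = -99
w(7) = -3·(-99) - 2·51 + (-23) = 172
w(8) = -3·172 - 2·(-99) + 51 = -267

-267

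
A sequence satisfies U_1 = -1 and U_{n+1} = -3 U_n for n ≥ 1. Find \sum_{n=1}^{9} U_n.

U_2 = -3*(-1) = 3
U_3 = -3*3 = -9
U_4 = -3*(-9) = 27
U_5 = -3*27 = -81
U_6 = -3*(-81) = 243
U_7 = -3*243 = -729
U_8 = -3*(-729) = 2187
U_9 = -3*2187 = -6561
Sum = (-1) + 3 + (-9) + 27 + (-81) + 243 + (-729) + 2187 + (-6561) = -4921

-4921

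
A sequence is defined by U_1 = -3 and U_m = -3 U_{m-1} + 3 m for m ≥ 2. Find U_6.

U_2 = -3*(-3) + 6 = 15
U_3 = -3*15 + 9 = -36
U_4 = -3*(-36) + 12 = 120
U_5 = -3*120 + 15 = -345
U_6 = -3*(-345) + 18 = 1053

1053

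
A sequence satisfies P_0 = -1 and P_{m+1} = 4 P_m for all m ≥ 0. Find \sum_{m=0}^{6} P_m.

-5461

P_1 = 4(-1) = -4
P_2 = 4(-4) = -16
P_3 = 4(-16) = -64
P_4 = 4(-64) = -256
P_5 = 4(-256) = -1024
P_6 = 4(-1024) = -4096
Sum = (-1) + (-4) + (-16) + (-64) + (-256) + (-1024) + (-4096) = -5461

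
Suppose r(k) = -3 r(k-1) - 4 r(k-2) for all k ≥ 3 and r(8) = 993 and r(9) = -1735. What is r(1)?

-4

Rearranging, r(k-2) = (r(k) + 3 r(k-1)) / -4.
r(7) = (-1735 + 3(993)) / -4 = 1244/-4 = -311
r(6) = (993 + 3(-311)) / -4 = 60/-4 = -15
r(5) = (-311 + 3(-15)) / -4 = -356/-4 = 89
r(4) = (-15 + 3(89)) / -4 = 252/-4 = -63
r(3) = (89 + 3(-63)) / -4 = -100/-4 = 25
r(2) = (-63 + 3(25)) / -4 = 12/-4 = -3
r(1) = (25 + 3(-3)) / -4 = 16/-4 = -4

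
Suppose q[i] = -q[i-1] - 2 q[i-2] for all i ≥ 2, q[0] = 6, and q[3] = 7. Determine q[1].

5

Let q[1] = x.
q[2] = -12 - x
q[3] = 12 - x
So 12 - x = 7, giving x = 5.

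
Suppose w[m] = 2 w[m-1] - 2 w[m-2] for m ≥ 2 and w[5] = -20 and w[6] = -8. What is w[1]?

5

Rearranging, w[m-2] = (w[m] - 2 w[m-1]) / -2.
w[4] = (-8 - 2*(-20)) / -2 = 32/-2 = -16
w[3] = (-20 - 2*(-16)) / -2 = 12/-2 = -6
w[2] = (-16 - 2*(-6)) / -2 = -4/-2 = 2
w[1] = (-6 - 2*2) / -2 = -10/-2 = 5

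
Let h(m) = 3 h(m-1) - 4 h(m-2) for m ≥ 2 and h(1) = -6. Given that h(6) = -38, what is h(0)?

-7

Let h(0) = v.
h(2) = -18 - 4v
h(3) = -30 - 12v
h(4) = -18 - 20v
h(5) = 66 - 12v
h(6) = 270 + 44v
So 270 + 44v = -38, giving v = -7.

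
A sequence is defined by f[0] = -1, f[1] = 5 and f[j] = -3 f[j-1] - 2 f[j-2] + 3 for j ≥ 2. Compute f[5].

95

f[2] = -3(5) - 2(-1) + 3 = -10
f[3] = -3(-10) - 2(5) + 3 = 23
f[4] = -3(23) - 2(-10) + 3 = -46
f[5] = -3(-46) - 2(23) + 3 = 95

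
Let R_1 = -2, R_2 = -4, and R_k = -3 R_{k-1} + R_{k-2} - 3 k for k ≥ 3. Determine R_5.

43

R_3 = -3*(-4) + (-2) - 9 = 1
R_4 = -3*1 + (-4) - 12 = -19
R_5 = -3*(-19) + 1 - 15 = 43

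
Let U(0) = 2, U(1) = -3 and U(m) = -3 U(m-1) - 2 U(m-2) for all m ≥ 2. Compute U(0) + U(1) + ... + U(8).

172

U(2) = -3(-3) - 2(2) = 5
U(3) = -3(5) - 2(-3) = -9
U(4) = -3(-9) - 2(5) = 17
U(5) = -3(17) - 2(-9) = -33
U(6) = -3(-33) - 2(17) = 65
U(7) = -3(65) - 2(-33) = -129
U(8) = -3(-129) - 2(65) = 257
Sum = 2 + (-3) + 5 + (-9) + 17 + (-33) + 65 + (-129) + 257 = 172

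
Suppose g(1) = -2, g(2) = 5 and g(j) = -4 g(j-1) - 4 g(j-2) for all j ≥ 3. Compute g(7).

-320

g(3) = -4*5 - 4*(-2) = -12
g(4) = -4*(-12) - 4*5 = 28
g(5) = -4*28 - 4*(-12) = -64
g(6) = -4*(-64) - 4*28 = 144
g(7) = -4*144 - 4*(-64) = -320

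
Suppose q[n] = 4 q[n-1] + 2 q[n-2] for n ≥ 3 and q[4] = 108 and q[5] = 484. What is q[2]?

Rearranging, q[n-2] = (q[n] - 4 q[n-1]) / 2.
q[3] = (484 - 4·108) / 2 = 52/2 = 26
q[2] = (108 - 4·26) / 2 = 4/2 = 2

2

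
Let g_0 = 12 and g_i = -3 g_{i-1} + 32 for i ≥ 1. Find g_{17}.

The fixed point is 32/(1 + 3) = 8, so g_i - 8 = -3(g_{i-1} - 8).
Hence g_i = 4·(-3)^i + 8.
g_{17} = 4·(-3)^{17} + 8 = 4·-129140163 + 8 = -516560644.

-516560644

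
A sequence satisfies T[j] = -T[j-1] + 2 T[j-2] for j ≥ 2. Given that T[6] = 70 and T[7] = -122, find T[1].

4

Rearranging, T[j-2] = (T[j] + T[j-1]) / 2.
T[5] = (-122 + 70) / 2 = -52/2 = -26
T[4] = (70 + (-26)) / 2 = 44/2 = 22
T[3] = (-26 + 22) / 2 = -4/2 = -2
T[2] = (22 + (-2)) / 2 = 20/2 = 10
T[1] = (-2 + 10) / 2 = 8/2 = 4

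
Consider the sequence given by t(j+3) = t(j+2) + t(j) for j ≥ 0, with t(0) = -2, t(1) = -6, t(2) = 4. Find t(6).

2

t(3) = 4 + (-2) = 2
t(4) = 2 + (-6) = -4
t(5) = (-4) + 4 = 0
t(6) = 0 + 2 = 2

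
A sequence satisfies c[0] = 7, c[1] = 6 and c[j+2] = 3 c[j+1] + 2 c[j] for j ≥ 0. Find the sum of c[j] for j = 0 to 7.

24345

c[2] = 3·6 + 2·7 = 32
c[3] = 3·32 + 2·6 = 108
c[4] = 3·108 + 2·32 = 388
c[5] = 3·388 + 2·108 = 1380
c[6] = 3·1380 + 2·388 = 4916
c[7] = 3·4916 + 2·1380 = 17508
Sum = 7 + 6 + 32 + 108 + 388 + 1380 + 4916 + 17508 = 24345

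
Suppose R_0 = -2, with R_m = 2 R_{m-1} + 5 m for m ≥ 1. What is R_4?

98

R_1 = 2(-2) + 5 = 1
R_2 = 2(1) + 10 = 12
R_3 = 2(12) + 15 = 39
R_4 = 2(39) + 20 = 98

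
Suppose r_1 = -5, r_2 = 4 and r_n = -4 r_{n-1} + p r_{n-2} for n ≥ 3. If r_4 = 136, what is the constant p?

r_3 = -16 - 5p
r_4 = 64 + 24p
So 64 + 24p = 136, giving p = 3.

3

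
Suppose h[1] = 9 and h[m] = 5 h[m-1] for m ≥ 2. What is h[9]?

h[2] = 5*9 = 45
h[3] = 5*45 = 225
h[4] = 5*225 = 1125
h[5] = 5*1125 = 5625
h[6] = 5*5625 = 28125
h[7] = 5*28125 = 140625
h[8] = 5*140625 = 703125
h[9] = 5*703125 = 3515625

3515625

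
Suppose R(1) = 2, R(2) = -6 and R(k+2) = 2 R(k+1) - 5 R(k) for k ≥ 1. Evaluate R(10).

R(3) = 2·(-6) - 5·2 = -22
R(4) = 2·(-22) - 5·(-6) = -14
R(5) = 2·(-14) - 5·(-22) = 82
R(6) = 2·82 - 5·(-14) = 234
R(7) = 2·234 - 5·82 = 58
R(8) = 2·58 - 5·234 = -1054
R(9) = 2·(-1054) - 5·58 = -2398
R(10) = 2·(-2398) - 5·(-1054) = 474

474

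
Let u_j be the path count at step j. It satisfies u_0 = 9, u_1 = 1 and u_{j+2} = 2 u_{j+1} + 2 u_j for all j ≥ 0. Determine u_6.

912

u_2 = 2*1 + 2*9 = 20
u_3 = 2*20 + 2*1 = 42
u_4 = 2*42 + 2*20 = 124
u_5 = 2*124 + 2*42 = 332
u_6 = 2*332 + 2*124 = 912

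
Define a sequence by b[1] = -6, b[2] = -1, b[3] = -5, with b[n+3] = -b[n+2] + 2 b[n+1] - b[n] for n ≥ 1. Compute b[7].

b[4] = -(-5) + 2·(-1) - (-6) = 9
b[5] = -9 + 2·(-5) - (-1) = -18
b[6] = -(-18) + 2·9 - (-5) = 41
b[7] = -41 + 2·(-18) - 9 = -86

-86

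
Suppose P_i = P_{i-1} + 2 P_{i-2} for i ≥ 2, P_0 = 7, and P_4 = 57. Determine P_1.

Let P_1 = z.
P_2 = 14 + z
P_3 = 14 + 3z
P_4 = 42 + 5z
So 42 + 5z = 57, giving z = 3.

3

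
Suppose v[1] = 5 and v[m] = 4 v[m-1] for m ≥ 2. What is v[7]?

20480

v[2] = 4·5 = 20
v[3] = 4·20 = 80
v[4] = 4·80 = 320
v[5] = 4·320 = 1280
v[6] = 4·1280 = 5120
v[7] = 4·5120 = 20480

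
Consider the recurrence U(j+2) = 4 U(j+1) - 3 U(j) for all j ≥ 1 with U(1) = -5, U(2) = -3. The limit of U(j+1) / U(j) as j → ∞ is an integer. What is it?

3

The characteristic equation is r^2 - 4r + 3 = 0, which factors as (r - 3)(r - 1) = 0.
So the roots are 3 and 1. Since |3| > |1| and the coefficient of 3^j is non-zero, the ratio tends to 3.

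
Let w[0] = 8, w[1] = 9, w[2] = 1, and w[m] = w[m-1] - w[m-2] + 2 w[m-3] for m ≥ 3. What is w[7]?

41

w[3] = 1 - 9 + 2*8 = 8
w[4] = 8 - 1 + 2*9 = 25
w[5] = 25 - 8 + 2*1 = 19
w[6] = 19 - 25 + 2*8 = 10
w[7] = 10 - 19 + 2*25 = 41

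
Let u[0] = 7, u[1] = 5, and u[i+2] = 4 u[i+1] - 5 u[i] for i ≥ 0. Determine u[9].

5765

u[2] = 4(5) - 5(7) = -15
u[3] = 4(-15) - 5(5) = -85
u[4] = 4(-85) - 5(-15) = -265
u[5] = 4(-265) - 5(-85) = -635
u[6] = 4(-635) - 5(-265) = -1215
u[7] = 4(-1215) - 5(-635) = -1685
u[8] = 4(-1685) - 5(-1215) = -665
u[9] = 4(-665) - 5(-1685) = 5765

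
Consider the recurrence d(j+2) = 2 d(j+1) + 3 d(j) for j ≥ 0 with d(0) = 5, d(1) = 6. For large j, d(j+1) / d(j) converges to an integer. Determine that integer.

The characteristic equation is r^2 - 2r - 3 = 0, which factors as (r - 3)(r + 1) = 0.
So the roots are 3 and -1. Since |3| > |-1| and the coefficient of 3^j is non-zero, the ratio tends to 3.

3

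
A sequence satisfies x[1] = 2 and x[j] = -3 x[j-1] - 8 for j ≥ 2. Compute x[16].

-57395630

The fixed point is -8/(1 + 3) = -2, so x[j] + 2 = -3(x[j-1] + 2).
Hence x[j] = 4·(-3)^{j-1} - 2.
x[16] = 4·(-3)^{15} - 2 = 4·-14348907 - 2 = -57395630.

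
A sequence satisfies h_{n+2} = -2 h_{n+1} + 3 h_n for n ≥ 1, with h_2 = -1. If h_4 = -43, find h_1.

Let h_1 = z.
h_3 = 2 + 3z
h_4 = -7 - 6z
So -7 - 6z = -43, giving z = 6.

6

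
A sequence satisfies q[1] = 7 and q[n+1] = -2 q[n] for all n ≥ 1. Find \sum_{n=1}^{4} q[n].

-35

q[2] = -2·7 = -14
q[3] = -2·(-14) = 28
q[4] = -2·28 = -56
Sum = 7 + (-14) + 28 + (-56) = -35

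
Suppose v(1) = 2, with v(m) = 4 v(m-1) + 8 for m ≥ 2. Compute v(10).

v(2) = 4·2 + 8 = 16
v(3) = 4·16 + 8 = 72
v(4) = 4·72 + 8 = 296
v(5) = 4·296 + 8 = 1192
v(6) = 4·1192 + 8 = 4776
v(7) = 4·4776 + 8 = 19112
v(8) = 4·19112 + 8 = 76456
v(9) = 4·76456 + 8 = 305832
v(10) = 4·305832 + 8 = 1223336

1223336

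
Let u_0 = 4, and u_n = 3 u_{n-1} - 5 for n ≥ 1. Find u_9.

29527

u_1 = 3(4) - 5 = 7
u_2 = 3(7) - 5 = 16
u_3 = 3(16) - 5 = 43
u_4 = 3(43) - 5 = 124
u_5 = 3(124) - 5 = 367
u_6 = 3(367) - 5 = 1096
u_7 = 3(1096) - 5 = 3283
u_8 = 3(3283) - 5 = 9844
u_9 = 3(9844) - 5 = 29527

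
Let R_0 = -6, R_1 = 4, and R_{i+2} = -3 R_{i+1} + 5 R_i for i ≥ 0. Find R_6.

-11262

R_2 = -3·4 + 5·(-6) = -42
R_3 = -3·(-42) + 5·4 = 146
R_4 = -3·146 + 5·(-42) = -648
R_5 = -3·(-648) + 5·146 = 2674
R_6 = -3·2674 + 5·(-648) = -11262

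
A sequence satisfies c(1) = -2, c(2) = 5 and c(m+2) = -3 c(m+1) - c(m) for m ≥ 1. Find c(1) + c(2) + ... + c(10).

7920

c(3) = -3*5 - (-2) = -13
c(4) = -3*(-13) - 5 = 34
c(5) = -3*34 - (-13) = -89
c(6) = -3*(-89) - 34 = 233
c(7) = -3*233 - (-89) = -610
c(8) = -3*(-610) - 233 = 1597
c(9) = -3*1597 - (-610) = -4181
c(10) = -3*(-4181) - 1597 = 10946
Sum = (-2) + 5 + (-13) + 34 + (-89) + 233 + (-610) + 1597 + (-4181) + 10946 = 7920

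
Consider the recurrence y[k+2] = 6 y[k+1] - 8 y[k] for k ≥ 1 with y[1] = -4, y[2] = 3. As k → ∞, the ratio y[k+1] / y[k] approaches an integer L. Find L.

The characteristic equation is r^2 - 6r + 8 = 0, which factors as (r - 4)(r - 2) = 0.
So the roots are 4 and 2. Since |4| > |2| and the coefficient of 4^k is non-zero, the ratio tends to 4.

4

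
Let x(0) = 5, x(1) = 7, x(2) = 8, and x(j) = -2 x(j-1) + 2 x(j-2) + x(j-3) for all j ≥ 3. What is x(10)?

x(3) = -2(8) + 2(7) + 5 = 3
x(4) = -2(3) + 2(8) + 7 = 17
x(5) = -2(17) + 2(3) + 8 = -20
x(6) = -2(-20) + 2(17) + 3 = 77
x(7) = -2(77) + 2(-20) + 17 = -177
x(8) = -2(-177) + 2(77) + (-20) = 488
x(9) = -2(488) + 2(-177) + 77 = -1253
x(10) = -2(-1253) + 2(488) + (-177) = 3305

3305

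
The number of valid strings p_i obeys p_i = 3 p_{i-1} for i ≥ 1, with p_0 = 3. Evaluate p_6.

2187

p_1 = 3(3) = 9
p_2 = 3(9) = 27
p_3 = 3(27) = 81
p_4 = 3(81) = 243
p_5 = 3(243) = 729
p_6 = 3(729) = 2187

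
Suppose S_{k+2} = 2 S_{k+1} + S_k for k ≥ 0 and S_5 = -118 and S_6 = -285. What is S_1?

Rearranging, S_{k-2} = S_k - 2 S_{k-1}.
S_4 = -285 - 2*(-118) = -49
S_3 = -118 - 2*(-49) = -20
S_2 = -49 - 2*(-20) = -9
S_1 = -20 - 2*(-9) = -2

-2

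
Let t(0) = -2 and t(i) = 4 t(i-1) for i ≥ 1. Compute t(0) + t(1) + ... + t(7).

-43690

t(1) = 4·(-2) = -8
t(2) = 4·(-8) = -32
t(3) = 4·(-32) = -128
t(4) = 4·(-128) = -512
t(5) = 4·(-512) = -2048
t(6) = 4·(-2048) = -8192
t(7) = 4·(-8192) = -32768
Sum = (-2) + (-8) + (-32) + (-128) + (-512) + (-2048) + (-8192) + (-32768) = -43690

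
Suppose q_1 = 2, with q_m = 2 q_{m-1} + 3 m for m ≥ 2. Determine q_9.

q_2 = 2*2 + 6 = 10
q_3 = 2*10 + 9 = 29
q_4 = 2*29 + 12 = 70
q_5 = 2*70 + 15 = 155
q_6 = 2*155 + 18 = 328
q_7 = 2*328 + 21 = 677
q_8 = 2*677 + 24 = 1378
q_9 = 2*1378 + 27 = 2783

2783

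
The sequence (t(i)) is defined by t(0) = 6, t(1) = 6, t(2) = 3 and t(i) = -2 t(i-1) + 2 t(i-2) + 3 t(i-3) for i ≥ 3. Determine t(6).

t(3) = -2·3 + 2·6 + 3·6 = 24
t(4) = -2·24 + 2·3 + 3·6 = -24
t(5) = -2·(-24) + 2·24 + 3·3 = 105
t(6) = -2·105 + 2·(-24) + 3·24 = -186

-186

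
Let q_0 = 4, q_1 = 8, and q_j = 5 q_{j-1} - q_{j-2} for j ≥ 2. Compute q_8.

q_2 = 5*8 - 4 = 36
q_3 = 5*36 - 8 = 172
q_4 = 5*172 - 36 = 824
q_5 = 5*824 - 172 = 3948
q_6 = 5*3948 - 824 = 18916
q_7 = 5*18916 - 3948 = 90632
q_8 = 5*90632 - 18916 = 434244

434244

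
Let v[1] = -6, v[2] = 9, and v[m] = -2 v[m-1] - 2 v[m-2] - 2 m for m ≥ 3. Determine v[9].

-86

v[3] = -2(9) - 2(-6) - 6 = -12
v[4] = -2(-12) - 2(9) - 8 = -2
v[5] = -2(-2) - 2(-12) - 10 = 18
v[6] = -2(18) - 2(-2) - 12 = -44
v[7] = -2(-44) - 2(18) - 14 = 38
v[8] = -2(38) - 2(-44) - 16 = -4
v[9] = -2(-4) - 2(38) - 18 = -86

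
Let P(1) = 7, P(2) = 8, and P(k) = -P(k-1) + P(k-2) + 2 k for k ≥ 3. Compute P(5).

P(3) = -8 + 7 + 6 = 5
P(4) = -5 + 8 + 8 = 11
P(5) = -11 + 5 + 10 = 4

4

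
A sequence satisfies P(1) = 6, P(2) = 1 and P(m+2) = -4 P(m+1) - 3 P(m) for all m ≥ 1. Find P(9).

-22954

P(3) = -4(1) - 3(6) = -22
P(4) = -4(-22) - 3(1) = 85
P(5) = -4(85) - 3(-22) = -274
P(6) = -4(-274) - 3(85) = 841
P(7) = -4(841) - 3(-274) = -2542
P(8) = -4(-2542) - 3(841) = 7645
P(9) = -4(7645) - 3(-2542) = -22954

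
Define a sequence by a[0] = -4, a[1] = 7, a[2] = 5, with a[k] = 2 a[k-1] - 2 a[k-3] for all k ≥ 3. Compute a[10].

-280

a[3] = 2·5 - 2·(-4) = 18
a[4] = 2·18 - 2·7 = 22
a[5] = 2·22 - 2·5 = 34
a[6] = 2·34 - 2·18 = 32
a[7] = 2·32 - 2·22 = 20
a[8] = 2·20 - 2·34 = -28
a[9] = 2·(-28) - 2·32 = -120
a[10] = 2·(-120) - 2·20 = -280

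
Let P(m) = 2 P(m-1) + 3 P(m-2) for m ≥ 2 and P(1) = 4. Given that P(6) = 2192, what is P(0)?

8

Let P(0) = z.
P(2) = 8 + 3z
P(3) = 28 + 6z
P(4) = 80 + 21z
P(5) = 244 + 60z
P(6) = 728 + 183z
So 728 + 183z = 2192, giving z = 8.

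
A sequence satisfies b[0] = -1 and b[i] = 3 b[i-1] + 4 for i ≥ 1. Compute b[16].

43046719

The fixed point is 4/(1 - 3) = -2, so b[i] + 2 = 3(b[i-1] + 2).
Hence b[i] = 1·3^i - 2.
b[16] = 1·3^{16} - 2 = 1·43046721 - 2 = 43046719.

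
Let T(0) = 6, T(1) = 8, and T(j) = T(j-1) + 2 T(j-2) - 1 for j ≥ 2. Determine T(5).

138

T(2) = 8 + 2(6) - 1 = 19
T(3) = 19 + 2(8) - 1 = 34
T(4) = 34 + 2(19) - 1 = 71
T(5) = 71 + 2(34) - 1 = 138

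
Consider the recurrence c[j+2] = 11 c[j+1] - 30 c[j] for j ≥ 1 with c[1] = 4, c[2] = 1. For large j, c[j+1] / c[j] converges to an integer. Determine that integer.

6

The characteristic equation is r^2 - 11r + 30 = 0, which factors as (r - 6)(r - 5) = 0.
So the roots are 6 and 5. Since |6| > |5| and the coefficient of 6^j is non-zero, the ratio tends to 6.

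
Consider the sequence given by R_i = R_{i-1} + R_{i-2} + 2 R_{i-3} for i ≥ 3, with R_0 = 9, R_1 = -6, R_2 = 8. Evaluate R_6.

108

R_3 = 8 + (-6) + 2*9 = 20
R_4 = 20 + 8 + 2*(-6) = 16
R_5 = 16 + 20 + 2*8 = 52
R_6 = 52 + 16 + 2*20 = 108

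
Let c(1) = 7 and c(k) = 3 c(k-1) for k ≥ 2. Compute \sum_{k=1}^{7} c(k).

7651

c(2) = 3(7) = 21
c(3) = 3(21) = 63
c(4) = 3(63) = 189
c(5) = 3(189) = 567
c(6) = 3(567) = 1701
c(7) = 3(1701) = 5103
Sum = 7 + 21 + 63 + 189 + 567 + 1701 + 5103 = 7651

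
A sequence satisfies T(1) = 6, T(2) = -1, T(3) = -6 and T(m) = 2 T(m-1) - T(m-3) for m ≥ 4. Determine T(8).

T(4) = 2(-6) - 6 = -18
T(5) = 2(-18) - (-1) = -35
T(6) = 2(-35) - (-6) = -64
T(7) = 2(-64) - (-18) = -110
T(8) = 2(-110) - (-35) = -185

-185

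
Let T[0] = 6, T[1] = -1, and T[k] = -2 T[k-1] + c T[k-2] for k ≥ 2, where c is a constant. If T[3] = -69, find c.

5

T[2] = 2 + 6c
T[3] = -4 - 13c
So -4 - 13c = -69, giving c = 5.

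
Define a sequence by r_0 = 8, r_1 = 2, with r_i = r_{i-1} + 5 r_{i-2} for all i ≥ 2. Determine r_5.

r_2 = 2 + 5(8) = 42
r_3 = 42 + 5(2) = 52
r_4 = 52 + 5(42) = 262
r_5 = 262 + 5(52) = 522

522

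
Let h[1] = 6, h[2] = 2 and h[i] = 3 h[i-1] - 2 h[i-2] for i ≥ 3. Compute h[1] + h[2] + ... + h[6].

h[3] = 3·2 - 2·6 = -6
h[4] = 3·(-6) - 2·2 = -22
h[5] = 3·(-22) - 2·(-6) = -54
h[6] = 3·(-54) - 2·(-22) = -118
Sum = 6 + 2 + (-6) + (-22) + (-54) + (-118) = -192

-192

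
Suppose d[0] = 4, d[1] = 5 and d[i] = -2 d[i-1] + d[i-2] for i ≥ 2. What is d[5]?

d[2] = -2(5) + 4 = -6
d[3] = -2(-6) + 5 = 17
d[4] = -2(17) + (-6) = -40
d[5] = -2(-40) + 17 = 97

97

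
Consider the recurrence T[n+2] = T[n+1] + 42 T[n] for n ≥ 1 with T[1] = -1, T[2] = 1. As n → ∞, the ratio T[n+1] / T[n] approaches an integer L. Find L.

The characteristic equation is r^2 - r - 42 = 0, which factors as (r - 7)(r + 6) = 0.
So the roots are 7 and -6. Since |7| > |-6| and the coefficient of 7^n is non-zero, the ratio tends to 7.

7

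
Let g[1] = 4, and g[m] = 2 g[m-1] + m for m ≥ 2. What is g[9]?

1781

g[2] = 2·4 + 2 = 10
g[3] = 2·10 + 3 = 23
g[4] = 2·23 + 4 = 50
g[5] = 2·50 + 5 = 105
g[6] = 2·105 + 6 = 216
g[7] = 2·216 + 7 = 439
g[8] = 2·439 + 8 = 886
g[9] = 2·886 + 9 = 1781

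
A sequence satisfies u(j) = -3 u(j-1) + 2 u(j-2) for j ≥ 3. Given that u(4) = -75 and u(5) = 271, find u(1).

7

Rearranging, u(j-2) = (u(j) + 3 u(j-1)) / 2.
u(3) = (271 + 3(-75)) / 2 = 46/2 = 23
u(2) = (-75 + 3(23)) / 2 = -6/2 = -3
u(1) = (23 + 3(-3)) / 2 = 14/2 = 7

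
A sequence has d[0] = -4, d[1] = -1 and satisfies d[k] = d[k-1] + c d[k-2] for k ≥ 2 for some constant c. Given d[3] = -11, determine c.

d[2] = -1 - 4c
d[3] = -1 - 5c
So -1 - 5c = -11, giving c = 2.

2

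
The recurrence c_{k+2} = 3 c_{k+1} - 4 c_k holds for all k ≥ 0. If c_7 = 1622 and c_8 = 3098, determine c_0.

Rearranging, c_{k-2} = (c_k - 3 c_{k-1}) / -4.
c_6 = (3098 - 3(1622)) / -4 = -1768/-4 = 442
c_5 = (1622 - 3(442)) / -4 = 296/-4 = -74
c_4 = (442 - 3(-74)) / -4 = 664/-4 = -166
c_3 = (-74 - 3(-166)) / -4 = 424/-4 = -106
c_2 = (-166 - 3(-106)) / -4 = 152/-4 = -38
c_1 = (-106 - 3(-38)) / -4 = 8/-4 = -2
c_0 = (-38 - 3(-2)) / -4 = -32/-4 = 8

8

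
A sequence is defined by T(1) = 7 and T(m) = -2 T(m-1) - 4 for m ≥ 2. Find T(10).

-4268

T(2) = -2(7) - 4 = -18
T(3) = -2(-18) - 4 = 32
T(4) = -2(32) - 4 = -68
T(5) = -2(-68) - 4 = 132
T(6) = -2(132) - 4 = -268
T(7) = -2(-268) - 4 = 532
T(8) = -2(532) - 4 = -1068
T(9) = -2(-1068) - 4 = 2132
T(10) = -2(2132) - 4 = -4268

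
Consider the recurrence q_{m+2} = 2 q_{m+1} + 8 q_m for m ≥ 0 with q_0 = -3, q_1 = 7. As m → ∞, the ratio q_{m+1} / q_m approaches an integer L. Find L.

The characteristic equation is r^2 - 2r - 8 = 0, which factors as (r - 4)(r + 2) = 0.
So the roots are 4 and -2. Since |4| > |-2| and the coefficient of 4^m is non-zero, the ratio tends to 4.

4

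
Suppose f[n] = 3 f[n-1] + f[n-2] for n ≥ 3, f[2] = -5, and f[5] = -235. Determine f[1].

Let f[1] = x.
f[3] = -15 + x
f[4] = -50 + 3x
f[5] = -165 + 10x
So -165 + 10x = -235, giving x = -7.

-7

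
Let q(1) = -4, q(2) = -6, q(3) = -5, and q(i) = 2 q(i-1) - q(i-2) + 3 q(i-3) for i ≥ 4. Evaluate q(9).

-902

q(4) = 2·(-5) - (-6) + 3·(-4) = -16
q(5) = 2·(-16) - (-5) + 3·(-6) = -45
q(6) = 2·(-45) - (-16) + 3·(-5) = -89
q(7) = 2·(-89) - (-45) + 3·(-16) = -181
q(8) = 2·(-181) - (-89) + 3·(-45) = -408
q(9) = 2·(-408) - (-181) + 3·(-89) = -902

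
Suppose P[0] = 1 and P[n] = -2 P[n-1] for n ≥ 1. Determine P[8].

256

P[1] = -2(1) = -2
P[2] = -2(-2) = 4
P[3] = -2(4) = -8
P[4] = -2(-8) = 16
P[5] = -2(16) = -32
P[6] = -2(-32) = 64
P[7] = -2(64) = -128
P[8] = -2(-128) = 256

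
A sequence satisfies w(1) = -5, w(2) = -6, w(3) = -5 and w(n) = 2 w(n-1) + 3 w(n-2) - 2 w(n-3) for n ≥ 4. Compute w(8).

w(4) = 2*(-5) + 3*(-6) - 2*(-5) = -18
w(5) = 2*(-18) + 3*(-5) - 2*(-6) = -39
w(6) = 2*(-39) + 3*(-18) - 2*(-5) = -122
w(7) = 2*(-122) + 3*(-39) - 2*(-18) = -325
w(8) = 2*(-325) + 3*(-122) - 2*(-39) = -938

-938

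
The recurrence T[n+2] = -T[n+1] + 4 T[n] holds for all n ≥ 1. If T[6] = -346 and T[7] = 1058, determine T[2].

Rearranging, T[n-2] = (T[n] + T[n-1]) / 4.
T[5] = (1058 + (-346)) / 4 = 712/4 = 178
T[4] = (-346 + 178) / 4 = -168/4 = -42
T[3] = (178 + (-42)) / 4 = 136/4 = 34
T[2] = (-42 + 34) / 4 = -8/4 = -2

-2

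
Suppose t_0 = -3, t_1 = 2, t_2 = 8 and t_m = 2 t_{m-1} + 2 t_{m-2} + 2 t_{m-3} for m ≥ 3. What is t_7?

1184

t_3 = 2(8) + 2(2) + 2(-3) = 14
t_4 = 2(14) + 2(8) + 2(2) = 48
t_5 = 2(48) + 2(14) + 2(8) = 140
t_6 = 2(140) + 2(48) + 2(14) = 404
t_7 = 2(404) + 2(140) + 2(48) = 1184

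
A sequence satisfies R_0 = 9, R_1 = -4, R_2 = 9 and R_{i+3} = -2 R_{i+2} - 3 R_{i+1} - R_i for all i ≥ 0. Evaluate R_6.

R_3 = -2·9 - 3·(-4) - 9 = -15
R_4 = -2·(-15) - 3·9 - (-4) = 7
R_5 = -2·7 - 3·(-15) - 9 = 22
R_6 = -2·22 - 3·7 - (-15) = -50

-50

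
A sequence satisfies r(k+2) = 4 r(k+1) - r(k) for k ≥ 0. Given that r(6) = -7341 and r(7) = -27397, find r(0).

9

Rearranging, r(k-2) = -(r(k) - 4 r(k-1)).
r(5) = -(-27397 - 4(-7341)) = -1967
r(4) = -(-7341 - 4(-1967)) = -527
r(3) = -(-1967 - 4(-527)) = -141
r(2) = -(-527 - 4(-141)) = -37
r(1) = -(-141 - 4(-37)) = -7
r(0) = -(-37 - 4(-7)) = 9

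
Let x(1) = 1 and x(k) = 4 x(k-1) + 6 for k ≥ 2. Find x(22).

13194139533310

The fixed point is 6/(1 - 4) = -2, so x(k) + 2 = 4(x(k-1) + 2).
Hence x(k) = 3·4^{k-1} - 2.
x(22) = 3·4^{21} - 2 = 3·4398046511104 - 2 = 13194139533310.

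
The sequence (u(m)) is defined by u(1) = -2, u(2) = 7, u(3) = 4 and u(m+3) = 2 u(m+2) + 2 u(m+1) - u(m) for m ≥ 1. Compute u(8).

951

u(4) = 2(4) + 2(7) - (-2) = 24
u(5) = 2(24) + 2(4) - 7 = 49
u(6) = 2(49) + 2(24) - 4 = 142
u(7) = 2(142) + 2(49) - 24 = 358
u(8) = 2(358) + 2(142) - 49 = 951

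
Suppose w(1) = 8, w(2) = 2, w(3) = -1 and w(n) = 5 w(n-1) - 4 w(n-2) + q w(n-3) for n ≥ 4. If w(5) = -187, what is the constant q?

-3

w(4) = -13 + 8q
w(5) = -61 + 42q
So -61 + 42q = -187, giving q = -3.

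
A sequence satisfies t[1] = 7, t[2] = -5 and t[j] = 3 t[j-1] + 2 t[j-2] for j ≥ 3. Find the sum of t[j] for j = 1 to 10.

-33238

t[3] = 3·(-5) + 2·7 = -1
t[4] = 3·(-1) + 2·(-5) = -13
t[5] = 3·(-13) + 2·(-1) = -41
t[6] = 3·(-41) + 2·(-13) = -149
t[7] = 3·(-149) + 2·(-41) = -529
t[8] = 3·(-529) + 2·(-149) = -1885
t[9] = 3·(-1885) + 2·(-529) = -6713
t[10] = 3·(-6713) + 2·(-1885) = -23909
Sum = 7 + (-5) + (-1) + (-13) + (-41) + (-149) + (-529) + (-1885) + (-6713) + (-23909) = -33238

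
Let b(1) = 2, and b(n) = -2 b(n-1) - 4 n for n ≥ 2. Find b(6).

-144

b(2) = -2·2 - 8 = -12
b(3) = -2·(-12) - 12 = 12
b(4) = -2·12 - 16 = -40
b(5) = -2·(-40) - 20 = 60
b(6) = -2·60 - 24 = -144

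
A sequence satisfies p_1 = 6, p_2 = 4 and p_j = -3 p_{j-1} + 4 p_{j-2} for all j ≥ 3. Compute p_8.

-6548

p_3 = -3·4 + 4·6 = 12
p_4 = -3·12 + 4·4 = -20
p_5 = -3·(-20) + 4·12 = 108
p_6 = -3·108 + 4·(-20) = -404
p_7 = -3·(-404) + 4·108 = 1644
p_8 = -3·1644 + 4·(-404) = -6548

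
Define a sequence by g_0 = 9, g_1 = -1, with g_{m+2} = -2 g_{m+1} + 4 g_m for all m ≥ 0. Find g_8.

g_2 = -2(-1) + 4(9) = 38
g_3 = -2(38) + 4(-1) = -80
g_4 = -2(-80) + 4(38) = 312
g_5 = -2(312) + 4(-80) = -944
g_6 = -2(-944) + 4(312) = 3136
g_7 = -2(3136) + 4(-944) = -10048
g_8 = -2(-10048) + 4(3136) = 32640

32640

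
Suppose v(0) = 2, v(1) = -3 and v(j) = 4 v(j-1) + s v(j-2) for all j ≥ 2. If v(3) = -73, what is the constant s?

v(2) = -12 + 2s
v(3) = -48 + 5s
So -48 + 5s = -73, giving s = -5.

-5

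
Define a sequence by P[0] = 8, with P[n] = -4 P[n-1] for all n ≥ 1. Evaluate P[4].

2048

P[1] = -4(8) = -32
P[2] = -4(-32) = 128
P[3] = -4(128) = -512
P[4] = -4(-512) = 2048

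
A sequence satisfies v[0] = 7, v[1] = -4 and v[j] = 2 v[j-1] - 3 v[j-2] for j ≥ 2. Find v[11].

v[2] = 2*(-4) - 3*7 = -29
v[3] = 2*(-29) - 3*(-4) = -46
v[4] = 2*(-46) - 3*(-29) = -5
v[5] = 2*(-5) - 3*(-46) = 128
v[6] = 2*128 - 3*(-5) = 271
v[7] = 2*271 - 3*128 = 158
v[8] = 2*158 - 3*271 = -497
v[9] = 2*(-497) - 3*158 = -1468
v[10] = 2*(-1468) - 3*(-497) = -1445
v[11] = 2*(-1445) - 3*(-1468) = 1514

1514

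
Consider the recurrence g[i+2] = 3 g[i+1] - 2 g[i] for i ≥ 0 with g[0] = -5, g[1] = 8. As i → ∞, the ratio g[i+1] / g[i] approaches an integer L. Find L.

The characteristic equation is r^2 - 3r + 2 = 0, which factors as (r - 2)(r - 1) = 0.
So the roots are 2 and 1. Since |2| > |1| and the coefficient of 2^i is non-zero, the ratio tends to 2.

2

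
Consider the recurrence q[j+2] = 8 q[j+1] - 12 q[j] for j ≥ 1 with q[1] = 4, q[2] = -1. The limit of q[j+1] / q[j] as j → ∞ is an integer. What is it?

The characteristic equation is r^2 - 8r + 12 = 0, which factors as (r - 6)(r - 2) = 0.
So the roots are 6 and 2. Since |6| > |2| and the coefficient of 6^j is non-zero, the ratio tends to 6.

6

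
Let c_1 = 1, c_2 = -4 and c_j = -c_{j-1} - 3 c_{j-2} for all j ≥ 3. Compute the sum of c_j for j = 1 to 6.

-24

c_3 = -(-4) - 3*1 = 1
c_4 = -1 - 3*(-4) = 11
c_5 = -11 - 3*1 = -14
c_6 = -(-14) - 3*11 = -19
Sum = 1 + (-4) + 1 + 11 + (-14) + (-19) = -24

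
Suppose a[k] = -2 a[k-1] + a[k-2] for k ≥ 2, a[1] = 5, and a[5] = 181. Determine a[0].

Let a[0] = z.
a[2] = -10 + z
a[3] = 25 - 2z
a[4] = -60 + 5z
a[5] = 145 - 12z
So 145 - 12z = 181, giving z = -3.

-3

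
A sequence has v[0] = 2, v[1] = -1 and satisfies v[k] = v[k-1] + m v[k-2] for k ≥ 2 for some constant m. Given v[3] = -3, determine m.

v[2] = -1 + 2m
v[3] = -1 + m
So -1 + m = -3, giving m = -2.

-2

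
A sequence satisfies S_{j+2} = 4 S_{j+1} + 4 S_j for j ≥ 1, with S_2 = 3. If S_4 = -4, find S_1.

Let S_1 = v.
S_3 = 12 + 4v
S_4 = 60 + 16v
So 60 + 16v = -4, giving v = -4.

-4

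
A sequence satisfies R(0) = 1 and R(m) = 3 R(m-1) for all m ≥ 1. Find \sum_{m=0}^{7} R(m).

3280

R(1) = 3*1 = 3
R(2) = 3*3 = 9
R(3) = 3*9 = 27
R(4) = 3*27 = 81
R(5) = 3*81 = 243
R(6) = 3*243 = 729
R(7) = 3*729 = 2187
Sum = 1 + 3 + 9 + 27 + 81 + 243 + 729 + 2187 = 3280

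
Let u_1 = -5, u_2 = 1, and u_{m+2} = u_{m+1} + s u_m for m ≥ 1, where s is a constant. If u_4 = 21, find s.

-5

u_3 = 1 - 5s
u_4 = 1 - 4s
So 1 - 4s = 21, giving s = -5.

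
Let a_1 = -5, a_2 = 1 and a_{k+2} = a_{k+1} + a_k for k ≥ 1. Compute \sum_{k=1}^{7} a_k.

a_3 = 1 + (-5) = -4
a_4 = (-4) + 1 = -3
a_5 = (-3) + (-4) = -7
a_6 = (-7) + (-3) = -10
a_7 = (-10) + (-7) = -17
Sum = (-5) + 1 + (-4) + (-3) + (-7) + (-10) + (-17) = -45

-45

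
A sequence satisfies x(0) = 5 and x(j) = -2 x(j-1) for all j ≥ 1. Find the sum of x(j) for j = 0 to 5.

-105

x(1) = -2*5 = -10
x(2) = -2*(-10) = 20
x(3) = -2*20 = -40
x(4) = -2*(-40) = 80
x(5) = -2*80 = -160
Sum = 5 + (-10) + 20 + (-40) + 80 + (-160) = -105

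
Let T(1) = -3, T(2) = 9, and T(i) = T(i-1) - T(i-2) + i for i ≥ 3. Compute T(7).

T(3) = 9 - (-3) + 3 = 15
T(4) = 15 - 9 + 4 = 10
T(5) = 10 - 15 + 5 = 0
T(6) = 0 - 10 + 6 = -4
T(7) = (-4) - 0 + 7 = 3

3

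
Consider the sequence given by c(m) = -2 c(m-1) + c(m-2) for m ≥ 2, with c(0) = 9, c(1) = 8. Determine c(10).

c(2) = -2·8 + 9 = -7
c(3) = -2·(-7) + 8 = 22
c(4) = -2·22 + (-7) = -51
c(5) = -2·(-51) + 22 = 124
c(6) = -2·124 + (-51) = -299
c(7) = -2·(-299) + 124 = 722
c(8) = -2·722 + (-299) = -1743
c(9) = -2·(-1743) + 722 = 4208
c(10) = -2·4208 + (-1743) = -10159

-10159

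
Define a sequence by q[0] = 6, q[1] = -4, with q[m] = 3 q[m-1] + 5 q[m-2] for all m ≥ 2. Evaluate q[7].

q[2] = 3*(-4) + 5*6 = 18
q[3] = 3*18 + 5*(-4) = 34
q[4] = 3*34 + 5*18 = 192
q[5] = 3*192 + 5*34 = 746
q[6] = 3*746 + 5*192 = 3198
q[7] = 3*3198 + 5*746 = 13324

13324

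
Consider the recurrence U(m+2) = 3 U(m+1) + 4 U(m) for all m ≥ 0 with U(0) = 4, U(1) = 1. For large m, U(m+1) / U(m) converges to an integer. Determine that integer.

The characteristic equation is r^2 - 3r - 4 = 0, which factors as (r - 4)(r + 1) = 0.
So the roots are 4 and -1. Since |4| > |-1| and the coefficient of 4^m is non-zero, the ratio tends to 4.

4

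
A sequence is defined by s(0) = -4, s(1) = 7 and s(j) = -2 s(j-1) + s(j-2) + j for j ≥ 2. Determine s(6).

-568

s(2) = -2(7) + (-4) + 2 = -16
s(3) = -2(-16) + 7 + 3 = 42
s(4) = -2(42) + (-16) + 4 = -96
s(5) = -2(-96) + 42 + 5 = 239
s(6) = -2(239) + (-96) + 6 = -568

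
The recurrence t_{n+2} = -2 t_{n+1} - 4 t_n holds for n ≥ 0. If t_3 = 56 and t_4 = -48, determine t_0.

7

Rearranging, t_{n-2} = (t_n + 2 t_{n-1}) / -4.
t_2 = (-48 + 2*56) / -4 = 64/-4 = -16
t_1 = (56 + 2*(-16)) / -4 = 24/-4 = -6
t_0 = (-16 + 2*(-6)) / -4 = -28/-4 = 7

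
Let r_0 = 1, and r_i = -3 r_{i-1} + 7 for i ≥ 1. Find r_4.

r_1 = -3(1) + 7 = 4
r_2 = -3(4) + 7 = -5
r_3 = -3(-5) + 7 = 22
r_4 = -3(22) + 7 = -59

-59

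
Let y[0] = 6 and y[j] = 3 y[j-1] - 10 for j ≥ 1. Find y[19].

1162261472

The fixed point is -10/(1 - 3) = 5, so y[j] - 5 = 3(y[j-1] - 5).
Hence y[j] = 1·3^j + 5.
y[19] = 1·3^{19} + 5 = 1·1162261467 + 5 = 1162261472.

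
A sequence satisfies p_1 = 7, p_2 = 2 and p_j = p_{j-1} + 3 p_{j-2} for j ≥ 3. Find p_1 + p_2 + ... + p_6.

344

p_3 = 2 + 3(7) = 23
p_4 = 23 + 3(2) = 29
p_5 = 29 + 3(23) = 98
p_6 = 98 + 3(29) = 185
Sum = 7 + 2 + 23 + 29 + 98 + 185 = 344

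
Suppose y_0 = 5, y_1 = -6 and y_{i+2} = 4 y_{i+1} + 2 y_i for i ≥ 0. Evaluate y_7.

-26448

y_2 = 4(-6) + 2(5) = -14
y_3 = 4(-14) + 2(-6) = -68
y_4 = 4(-68) + 2(-14) = -300
y_5 = 4(-300) + 2(-68) = -1336
y_6 = 4(-1336) + 2(-300) = -5944
y_7 = 4(-5944) + 2(-1336) = -26448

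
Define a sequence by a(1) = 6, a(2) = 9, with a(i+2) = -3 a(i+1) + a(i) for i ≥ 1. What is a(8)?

8541

a(3) = -3*9 + 6 = -21
a(4) = -3*(-21) + 9 = 72
a(5) = -3*72 + (-21) = -237
a(6) = -3*(-237) + 72 = 783
a(7) = -3*783 + (-237) = -2586
a(8) = -3*(-2586) + 783 = 8541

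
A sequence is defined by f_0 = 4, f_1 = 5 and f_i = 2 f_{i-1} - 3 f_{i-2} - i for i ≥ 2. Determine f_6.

96

f_2 = 2*5 - 3*4 - 2 = -4
f_3 = 2*(-4) - 3*5 - 3 = -26
f_4 = 2*(-26) - 3*(-4) - 4 = -44
f_5 = 2*(-44) - 3*(-26) - 5 = -15
f_6 = 2*(-15) - 3*(-44) - 6 = 96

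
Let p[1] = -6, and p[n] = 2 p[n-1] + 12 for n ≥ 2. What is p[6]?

180

p[2] = 2·(-6) + 12 = 0
p[3] = 2·0 + 12 = 12
p[4] = 2·12 + 12 = 36
p[5] = 2·36 + 12 = 84
p[6] = 2·84 + 12 = 180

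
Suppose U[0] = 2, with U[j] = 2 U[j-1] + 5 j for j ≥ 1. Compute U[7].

1491

U[1] = 2·2 + 5 = 9
U[2] = 2·9 + 10 = 28
U[3] = 2·28 + 15 = 71
U[4] = 2·71 + 20 = 162
U[5] = 2·162 + 25 = 349
U[6] = 2·349 + 30 = 728
U[7] = 2·728 + 35 = 1491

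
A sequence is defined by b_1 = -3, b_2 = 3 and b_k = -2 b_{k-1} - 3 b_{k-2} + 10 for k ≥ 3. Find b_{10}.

-685

b_3 = -2(3) - 3(-3) + 10 = 13
b_4 = -2(13) - 3(3) + 10 = -25
b_5 = -2(-25) - 3(13) + 10 = 21
b_6 = -2(21) - 3(-25) + 10 = 43
b_7 = -2(43) - 3(21) + 10 = -139
b_8 = -2(-139) - 3(43) + 10 = 159
b_9 = -2(159) - 3(-139) + 10 = 109
b_{10} = -2(109) - 3(159) + 10 = -685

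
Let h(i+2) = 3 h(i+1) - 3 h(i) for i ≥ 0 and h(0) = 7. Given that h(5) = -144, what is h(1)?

Let h(1) = x.
h(2) = -21 + 3x
h(3) = -63 + 6x
h(4) = -126 + 9x
h(5) = -189 + 9x
So -189 + 9x = -144, giving x = 5.

5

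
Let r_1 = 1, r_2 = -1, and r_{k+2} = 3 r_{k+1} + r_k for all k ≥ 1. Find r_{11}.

-29867

r_3 = 3(-1) + 1 = -2
r_4 = 3(-2) + (-1) = -7
r_5 = 3(-7) + (-2) = -23
r_6 = 3(-23) + (-7) = -76
r_7 = 3(-76) + (-23) = -251
r_8 = 3(-251) + (-76) = -829
r_9 = 3(-829) + (-251) = -2738
r_{10} = 3(-2738) + (-829) = -9043
r_{11} = 3(-9043) + (-2738) = -29867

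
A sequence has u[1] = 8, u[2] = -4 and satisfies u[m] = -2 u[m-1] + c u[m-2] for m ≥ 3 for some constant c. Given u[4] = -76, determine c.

3

u[3] = 8 + 8c
u[4] = -16 - 20c
So -16 - 20c = -76, giving c = 3.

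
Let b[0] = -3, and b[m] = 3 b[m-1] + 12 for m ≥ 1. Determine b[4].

b[1] = 3·(-3) + 12 = 3
b[2] = 3·3 + 12 = 21
b[3] = 3·21 + 12 = 75
b[4] = 3·75 + 12 = 237

237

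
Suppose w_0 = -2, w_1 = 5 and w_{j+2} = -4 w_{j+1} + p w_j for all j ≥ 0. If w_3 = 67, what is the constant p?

w_2 = -20 - 2p
w_3 = 80 + 13p
So 80 + 13p = 67, giving p = -1.

-1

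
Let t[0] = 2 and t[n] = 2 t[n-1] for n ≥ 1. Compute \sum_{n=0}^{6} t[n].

254

t[1] = 2·2 = 4
t[2] = 2·4 = 8
t[3] = 2·8 = 16
t[4] = 2·16 = 32
t[5] = 2·32 = 64
t[6] = 2·64 = 128
Sum = 2 + 4 + 8 + 16 + 32 + 64 + 128 = 254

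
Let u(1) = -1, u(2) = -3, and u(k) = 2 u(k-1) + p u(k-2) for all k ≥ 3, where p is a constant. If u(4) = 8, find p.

-4

u(3) = -6 - p
u(4) = -12 - 5p
So -12 - 5p = 8, giving p = -4.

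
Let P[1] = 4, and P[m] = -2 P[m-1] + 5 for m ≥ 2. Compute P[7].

P[2] = -2*4 + 5 = -3
P[3] = -2*(-3) + 5 = 11
P[4] = -2*11 + 5 = -17
P[5] = -2*(-17) + 5 = 39
P[6] = -2*39 + 5 = -73
P[7] = -2*(-73) + 5 = 151

151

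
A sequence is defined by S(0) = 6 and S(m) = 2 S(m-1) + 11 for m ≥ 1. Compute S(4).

261

S(1) = 2*6 + 11 = 23
S(2) = 2*23 + 11 = 57
S(3) = 2*57 + 11 = 125
S(4) = 2*125 + 11 = 261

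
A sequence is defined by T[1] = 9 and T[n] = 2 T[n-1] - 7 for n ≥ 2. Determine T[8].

T[2] = 2(9) - 7 = 11
T[3] = 2(11) - 7 = 15
T[4] = 2(15) - 7 = 23
T[5] = 2(23) - 7 = 39
T[6] = 2(39) - 7 = 71
T[7] = 2(71) - 7 = 135
T[8] = 2(135) - 7 = 263

263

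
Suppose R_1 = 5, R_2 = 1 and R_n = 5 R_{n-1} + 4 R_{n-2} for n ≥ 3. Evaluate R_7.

R_3 = 5·1 + 4·5 = 25
R_4 = 5·25 + 4·1 = 129
R_5 = 5·129 + 4·25 = 745
R_6 = 5·745 + 4·129 = 4241
R_7 = 5·4241 + 4·745 = 24185

24185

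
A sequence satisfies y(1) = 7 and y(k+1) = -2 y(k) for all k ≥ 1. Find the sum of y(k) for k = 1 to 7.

301

y(2) = -2(7) = -14
y(3) = -2(-14) = 28
y(4) = -2(28) = -56
y(5) = -2(-56) = 112
y(6) = -2(112) = -224
y(7) = -2(-224) = 448
Sum = 7 + (-14) + 28 + (-56) + 112 + (-224) + 448 = 301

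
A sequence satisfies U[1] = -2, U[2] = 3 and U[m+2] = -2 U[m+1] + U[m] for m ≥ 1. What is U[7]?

-268

U[3] = -2(3) + (-2) = -8
U[4] = -2(-8) + 3 = 19
U[5] = -2(19) + (-8) = -46
U[6] = -2(-46) + 19 = 111
U[7] = -2(111) + (-46) = -268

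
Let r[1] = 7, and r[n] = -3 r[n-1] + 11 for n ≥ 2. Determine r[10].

r[2] = -3(7) + 11 = -10
r[3] = -3(-10) + 11 = 41
r[4] = -3(41) + 11 = -112
r[5] = -3(-112) + 11 = 347
r[6] = -3(347) + 11 = -1030
r[7] = -3(-1030) + 11 = 3101
r[8] = -3(3101) + 11 = -9292
r[9] = -3(-9292) + 11 = 27887
r[10] = -3(27887) + 11 = -83650

-83650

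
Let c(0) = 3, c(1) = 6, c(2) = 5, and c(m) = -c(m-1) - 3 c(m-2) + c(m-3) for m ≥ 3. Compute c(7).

c(3) = -5 - 3·6 + 3 = -20
c(4) = -(-20) - 3·5 + 6 = 11
c(5) = -11 - 3·(-20) + 5 = 54
c(6) = -54 - 3·11 + (-20) = -107
c(7) = -(-107) - 3·54 + 11 = -44

-44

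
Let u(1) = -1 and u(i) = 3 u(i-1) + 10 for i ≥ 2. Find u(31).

The fixed point is 10/(1 - 3) = -5, so u(i) + 5 = 3(u(i-1) + 5).
Hence u(i) = 4·3^{i-1} - 5.
u(31) = 4·3^{30} - 5 = 4·205891132094649 - 5 = 823564528378591.

823564528378591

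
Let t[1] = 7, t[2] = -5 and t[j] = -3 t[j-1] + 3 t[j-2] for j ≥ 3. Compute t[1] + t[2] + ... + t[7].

5423

t[3] = -3(-5) + 3(7) = 36
t[4] = -3(36) + 3(-5) = -123
t[5] = -3(-123) + 3(36) = 477
t[6] = -3(477) + 3(-123) = -1800
t[7] = -3(-1800) + 3(477) = 6831
Sum = 7 + (-5) + 36 + (-123) + 477 + (-1800) + 6831 = 5423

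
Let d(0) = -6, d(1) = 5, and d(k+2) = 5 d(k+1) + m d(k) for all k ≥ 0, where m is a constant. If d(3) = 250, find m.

d(2) = 25 - 6m
d(3) = 125 - 25m
So 125 - 25m = 250, giving m = -5.

-5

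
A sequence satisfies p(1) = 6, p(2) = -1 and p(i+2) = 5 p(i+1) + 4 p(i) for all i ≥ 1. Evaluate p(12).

103743451

p(3) = 5·(-1) + 4·6 = 19
p(4) = 5·19 + 4·(-1) = 91
p(5) = 5·91 + 4·19 = 531
p(6) = 5·531 + 4·91 = 3019
p(7) = 5·3019 + 4·531 = 17219
p(8) = 5·17219 + 4·3019 = 98171
p(9) = 5·98171 + 4·17219 = 559731
p(10) = 5·559731 + 4·98171 = 3191339
p(11) = 5·3191339 + 4·559731 = 18195619
p(12) = 5·18195619 + 4·3191339 = 103743451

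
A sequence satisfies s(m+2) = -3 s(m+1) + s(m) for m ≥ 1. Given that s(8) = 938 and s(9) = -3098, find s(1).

4

Rearranging, s(m-2) = s(m) + 3 s(m-1).
s(7) = -3098 + 3(938) = -284
s(6) = 938 + 3(-284) = 86
s(5) = -284 + 3(86) = -26
s(4) = 86 + 3(-26) = 8
s(3) = -26 + 3(8) = -2
s(2) = 8 + 3(-2) = 2
s(1) = -2 + 3(2) = 4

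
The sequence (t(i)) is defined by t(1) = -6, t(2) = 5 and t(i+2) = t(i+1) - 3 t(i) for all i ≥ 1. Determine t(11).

-1177

t(3) = 5 - 3(-6) = 23
t(4) = 23 - 3(5) = 8
t(5) = 8 - 3(23) = -61
t(6) = (-61) - 3(8) = -85
t(7) = (-85) - 3(-61) = 98
t(8) = 98 - 3(-85) = 353
t(9) = 353 - 3(98) = 59
t(10) = 59 - 3(353) = -1000
t(11) = (-1000) - 3(59) = -1177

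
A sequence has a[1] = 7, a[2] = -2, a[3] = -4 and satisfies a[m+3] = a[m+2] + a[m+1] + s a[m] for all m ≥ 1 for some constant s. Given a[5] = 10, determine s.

4

a[4] = -6 + 7s
a[5] = -10 + 5s
So -10 + 5s = 10, giving s = 4.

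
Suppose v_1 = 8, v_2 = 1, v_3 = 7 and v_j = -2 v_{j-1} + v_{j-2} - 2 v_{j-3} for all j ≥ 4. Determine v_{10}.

v_4 = -2·7 + 1 - 2·8 = -29
v_5 = -2·(-29) + 7 - 2·1 = 63
v_6 = -2·63 + (-29) - 2·7 = -169
v_7 = -2·(-169) + 63 - 2·(-29) = 459
v_8 = -2·459 + (-169) - 2·63 = -1213
v_9 = -2·(-1213) + 459 - 2·(-169) = 3223
v_{10} = -2·3223 + (-1213) - 2·459 = -8577

-8577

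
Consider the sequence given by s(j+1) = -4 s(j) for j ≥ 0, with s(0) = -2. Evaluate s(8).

s(1) = -4*(-2) = 8
s(2) = -4*8 = -32
s(3) = -4*(-32) = 128
s(4) = -4*128 = -512
s(5) = -4*(-512) = 2048
s(6) = -4*2048 = -8192
s(7) = -4*(-8192) = 32768
s(8) = -4*32768 = -131072

-131072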